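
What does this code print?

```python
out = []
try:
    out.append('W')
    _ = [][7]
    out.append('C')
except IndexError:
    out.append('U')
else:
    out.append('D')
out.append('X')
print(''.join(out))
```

Execution trace: 'W' (try body) → 'U' (except IndexError) → 'X' (after the try/except). Output: WUX

Answer: WUX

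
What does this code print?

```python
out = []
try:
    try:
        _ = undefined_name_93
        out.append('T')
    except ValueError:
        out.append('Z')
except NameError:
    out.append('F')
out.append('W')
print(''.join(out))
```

Execution trace: 'F' (outer except NameError) → 'W' (after the try/except). Output: FW

Answer: FW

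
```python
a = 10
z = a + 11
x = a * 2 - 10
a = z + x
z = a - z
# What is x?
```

Trace:
`a = 10` → a = 10
`z = a + 11` → z = 21
`x = a * 2 - 10` → x = 10
`a = z + x` → a = 31
`z = a - z` → z = 10
So x = 10

Answer: 10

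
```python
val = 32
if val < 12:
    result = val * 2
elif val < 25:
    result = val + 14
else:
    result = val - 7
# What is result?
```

Trace:
`val = 32` → val = 32
`if val < 12: ...` → val < 12 is False, val < 25 is False, take else branch → result = 25
So result = 25

Answer: 25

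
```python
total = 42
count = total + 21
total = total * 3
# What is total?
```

Trace:
`total = 42` → total = 42
`count = total + 21` → count = 63
`total = total * 3` → total = 126
So total = 126

Answer: 126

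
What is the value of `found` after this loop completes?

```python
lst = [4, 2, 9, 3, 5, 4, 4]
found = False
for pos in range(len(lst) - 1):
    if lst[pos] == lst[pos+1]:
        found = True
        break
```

Check consecutive duplicates in [4, 2, 9, 3, 5, 4, 4]
`found` takes the values: False → True

Answer: True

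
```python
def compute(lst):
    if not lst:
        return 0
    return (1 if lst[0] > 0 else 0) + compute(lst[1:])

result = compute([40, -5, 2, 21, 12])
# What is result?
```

Count of positive elements in [40, -5, 2, 21, 12] = 4

Answer: 4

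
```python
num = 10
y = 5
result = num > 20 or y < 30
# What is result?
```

Trace:
`num = 10` → num = 10
`y = 5` → y = 5
`result = num > 20 or y < 30` → result = True
So result = True

Answer: True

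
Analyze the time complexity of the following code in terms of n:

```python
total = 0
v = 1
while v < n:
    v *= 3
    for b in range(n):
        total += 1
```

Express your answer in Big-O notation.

Each loop level contributes: log n × n. Multiplying the contributions gives O(n log n).

Answer: O(n log n)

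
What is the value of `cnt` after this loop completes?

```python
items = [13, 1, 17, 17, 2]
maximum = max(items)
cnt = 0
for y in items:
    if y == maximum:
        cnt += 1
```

Count of max value 17 in [13, 1, 17, 17, 2]
`cnt` takes the values: 0 → 1 → 2

Answer: 2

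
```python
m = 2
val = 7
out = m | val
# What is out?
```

Trace:
`m = 2` → m = 2
`val = 7` → val = 7
`out = m | val` → out = 7
So out = 7

Answer: 7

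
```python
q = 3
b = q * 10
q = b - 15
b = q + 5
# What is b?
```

Trace:
`q = 3` → q = 3
`b = q * 10` → b = 30
`q = b - 15` → q = 15
`b = q + 5` → b = 20
So b = 20

Answer: 20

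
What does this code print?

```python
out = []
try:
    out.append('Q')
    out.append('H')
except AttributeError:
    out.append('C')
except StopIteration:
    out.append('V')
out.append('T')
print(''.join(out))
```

Execution trace: 'Q' (try body) → 'H' (try body, no exception) → 'T' (after the try/except). Output: QHT

Answer: QHT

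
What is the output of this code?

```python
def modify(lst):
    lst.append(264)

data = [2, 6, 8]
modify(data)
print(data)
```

Key concept: function modifies passed list.
Step by step:
`data = [2, 6, 8]` → data = [2, 6, 8]
`modify(data)` → data = [2, 6, 8, 264]
`print(data)` → prints [2, 6, 8, 264]

Answer: [2, 6, 8, 264]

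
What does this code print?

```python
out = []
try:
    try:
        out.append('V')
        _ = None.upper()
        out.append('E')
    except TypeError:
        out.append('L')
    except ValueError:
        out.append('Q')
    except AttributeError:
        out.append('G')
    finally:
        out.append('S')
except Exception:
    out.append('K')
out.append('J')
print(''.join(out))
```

Execution trace: 'V' (inner try body) → 'G' (inner except AttributeError) → 'S' (inner finally) → 'J' (after the try/except). Output: VGSJ

Answer: VGSJ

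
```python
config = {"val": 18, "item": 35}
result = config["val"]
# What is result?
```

Trace:
`config = {"val": 18, "item": 35}` → config = {'val': 18, 'item': 35}
`result = config["val"]` → result = 18
So result = 18

Answer: 18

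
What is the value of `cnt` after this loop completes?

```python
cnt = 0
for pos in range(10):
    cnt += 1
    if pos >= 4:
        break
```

Loop breaks when pos reaches 4, cnt is 5
`cnt` takes the values: 0 → 1 → 2 → 3 → 4 → 5

Answer: 5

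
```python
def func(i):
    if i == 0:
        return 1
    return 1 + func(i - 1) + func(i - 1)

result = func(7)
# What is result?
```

func(i) = 1 + 2·func(i-1), func(0)=1. Closed form: (1+1)·2^7 - 1 = 255.

Answer: 255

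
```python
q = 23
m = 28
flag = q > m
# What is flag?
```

Trace:
`q = 23` → q = 23
`m = 28` → m = 28
`flag = q > m` → flag = False
So flag = False

Answer: False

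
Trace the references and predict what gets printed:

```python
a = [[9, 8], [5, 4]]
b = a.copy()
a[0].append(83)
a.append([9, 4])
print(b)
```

Key concept: shallow copy with nested lists.
Step by step:
`a = [[9, 8], [5, 4]]` → a = [[9, 8], [5, 4]]
`b = a.copy()` → b = [[9, 8], [5, 4]]
`a[0].append(83)` → a = [[9, 8, 83], [5, 4]]; b = [[9, 8, 83], [5, 4]]
`a.append([9, 4])` → a = [[9, 8, 83], [5, 4], [9, 4]]
`print(b)` → prints [[9, 8, 83], [5, 4]]

Answer: [[9, 8, 83], [5, 4]]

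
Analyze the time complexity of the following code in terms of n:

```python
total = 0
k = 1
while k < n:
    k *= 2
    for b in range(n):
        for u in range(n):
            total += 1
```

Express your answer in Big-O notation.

Each loop level contributes: log n × n × n. Multiplying the contributions gives O(n^2 log n).

Answer: O(n^2 log n)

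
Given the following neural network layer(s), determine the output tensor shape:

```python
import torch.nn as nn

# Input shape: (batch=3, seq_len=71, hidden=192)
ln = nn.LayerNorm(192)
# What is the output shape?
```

Input: (3, 71, 192) -> Output: (3, 71, 192)

Answer: (3, 71, 192)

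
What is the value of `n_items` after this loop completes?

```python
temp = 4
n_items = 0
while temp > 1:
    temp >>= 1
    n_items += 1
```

Count right shifts until 1
`n_items` takes the values: 0 → 1 → 2

Answer: 2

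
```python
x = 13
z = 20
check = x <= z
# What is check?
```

Trace:
`x = 13` → x = 13
`z = 20` → z = 20
`check = x <= z` → check = True
So check = True

Answer: True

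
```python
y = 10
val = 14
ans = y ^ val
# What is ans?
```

Trace:
`y = 10` → y = 10
`val = 14` → val = 14
`ans = y ^ val` → ans = 4
So ans = 4

Answer: 4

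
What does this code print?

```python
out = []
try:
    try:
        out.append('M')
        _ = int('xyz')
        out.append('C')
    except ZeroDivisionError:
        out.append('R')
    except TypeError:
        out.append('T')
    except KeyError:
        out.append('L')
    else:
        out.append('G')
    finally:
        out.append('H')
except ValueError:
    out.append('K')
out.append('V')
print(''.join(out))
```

Execution trace: 'M' (try body) → 'H' (finally) → 'K' (outer except ValueError) → 'V' (after the try/except). Output: MHKV

Answer: MHKV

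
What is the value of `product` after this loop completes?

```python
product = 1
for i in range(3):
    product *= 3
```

3^3 = 27
`product` takes the values: 1 → 3 → 9 → 27

Answer: 27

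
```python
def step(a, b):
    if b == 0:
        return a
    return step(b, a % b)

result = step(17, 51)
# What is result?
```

step(17, 51) -> step(51, 17) -> step(17, 0) -> 17

Answer: 17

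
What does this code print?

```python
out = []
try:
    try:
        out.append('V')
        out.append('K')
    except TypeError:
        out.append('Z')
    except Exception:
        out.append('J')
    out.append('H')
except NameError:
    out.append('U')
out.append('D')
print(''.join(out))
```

Execution trace: 'V' (inner try body) → 'K' (inner try body, no exception) → 'H' (try body, no exception) → 'D' (after the try/except). Output: VKHD

Answer: VKHD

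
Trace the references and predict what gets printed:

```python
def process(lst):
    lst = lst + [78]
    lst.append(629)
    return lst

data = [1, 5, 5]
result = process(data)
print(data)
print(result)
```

Key concept: rebinding parameter vs mutation.
Step by step:
`data = [1, 5, 5]` → data = [1, 5, 5]
`result = process(data)` → result = [1, 5, 5, 78, 629]
`print(data)` → prints [1, 5, 5]
`print(result)` → prints [1, 5, 5, 78, 629]

Answer:
[1, 5, 5]
[1, 5, 5, 78, 629]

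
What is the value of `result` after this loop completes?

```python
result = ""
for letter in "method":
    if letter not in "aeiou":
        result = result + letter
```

Remove vowels from 'method'
`result` takes the values: "" → "m" → "mt" → "mth" → "mthd"

Answer: "mthd"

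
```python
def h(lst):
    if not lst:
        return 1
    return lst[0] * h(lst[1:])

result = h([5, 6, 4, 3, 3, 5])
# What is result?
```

Product over [5, 6, 4, 3, 3, 5] = 5 * 6 * 4 * 3 * 3 * 5 = 5400

Answer: 5400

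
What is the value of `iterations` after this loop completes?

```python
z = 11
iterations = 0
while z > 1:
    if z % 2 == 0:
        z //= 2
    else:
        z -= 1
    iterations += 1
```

Steps to reduce 11 to 1
`iterations` takes the values: 0 → 1 → 2 → 3 → 4 → 5

Answer: 5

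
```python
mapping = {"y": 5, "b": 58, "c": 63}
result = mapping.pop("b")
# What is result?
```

Trace:
`mapping = {"y": 5, "b": 58, "c": 63}` → mapping = {'y': 5, 'b': 58, 'c': 63}
`result = mapping.pop("b")` → mapping = {'y': 5, 'c': 63}; result = 58
So result = 58

Answer: 58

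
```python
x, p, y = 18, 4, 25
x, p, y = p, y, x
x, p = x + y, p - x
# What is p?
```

Trace:
`x, p, y = 18, 4, 25` → x = 18; p = 4; y = 25
`x, p, y = p, y, x` → x = 4; p = 25; y = 18
`x, p = x + y, p - x` → x = 22; p = 21
So p = 21

Answer: 21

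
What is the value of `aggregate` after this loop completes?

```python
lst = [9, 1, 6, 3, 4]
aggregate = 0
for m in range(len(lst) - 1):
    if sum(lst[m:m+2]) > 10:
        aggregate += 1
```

Count windows with sum > 10
`aggregate` takes the values: 0

Answer: 0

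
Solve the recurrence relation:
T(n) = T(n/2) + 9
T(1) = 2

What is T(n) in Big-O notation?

Each step divides n by 2 and adds 9. After log_2(n) steps we reach T(1)=2. So T(n) = 9·log_2(n) + 2 = O(log n).

Answer: O(log n)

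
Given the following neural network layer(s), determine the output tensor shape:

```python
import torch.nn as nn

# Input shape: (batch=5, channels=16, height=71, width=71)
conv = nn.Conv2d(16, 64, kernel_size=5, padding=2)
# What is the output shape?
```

Input: (5, 16, 71, 71) -> Output: (5, 64, 71, 71)

Answer: (5, 64, 71, 71)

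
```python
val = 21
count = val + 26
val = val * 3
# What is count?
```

Trace:
`val = 21` → val = 21
`count = val + 26` → count = 47
`val = val * 3` → val = 63
So count = 47

Answer: 47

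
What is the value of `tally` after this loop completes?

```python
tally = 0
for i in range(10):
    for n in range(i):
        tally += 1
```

Triangle number: 0+1+2+...+9
`tally` takes the values: 0 → 1 → 2 → 3 → 4 → 5 → 6 → 7 → 8 → 9 → 10 → 11 → 12 → 13 → 14 → 15 → 16 → 17 → 18 → 19 → 20 → 21 → 22 → 23 → 24 → 25 → 26 → 27 → 28 → 29 → … → 41 → 42 → 43 → 44 → 45

Answer: 45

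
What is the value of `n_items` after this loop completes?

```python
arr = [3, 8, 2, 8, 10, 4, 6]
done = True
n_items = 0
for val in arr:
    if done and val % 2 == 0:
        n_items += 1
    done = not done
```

Count even values at even positions
`n_items` takes the values: 0 → 1 → 2 → 3

Answer: 3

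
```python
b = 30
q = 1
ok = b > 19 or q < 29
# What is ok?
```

Trace:
`b = 30` → b = 30
`q = 1` → q = 1
`ok = b > 19 or q < 29` → ok = True
So ok = True

Answer: True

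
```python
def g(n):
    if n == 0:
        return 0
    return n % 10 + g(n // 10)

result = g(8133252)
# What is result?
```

Sum of digits of 8133252: 2 + 5 + 2 + 3 + 3 + 1 + 8 = 24

Answer: 24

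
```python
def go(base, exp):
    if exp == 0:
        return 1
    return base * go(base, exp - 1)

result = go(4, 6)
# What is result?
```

go(4, 6) = 4 * 4 * 4 * 4 * 4 * 4 = 4096

Answer: 4096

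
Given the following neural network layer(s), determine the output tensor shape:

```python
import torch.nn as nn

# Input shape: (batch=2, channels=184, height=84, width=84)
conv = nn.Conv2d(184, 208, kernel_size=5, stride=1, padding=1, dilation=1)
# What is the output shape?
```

Input: (2, 184, 84, 84) -> Output: (2, 208, 82, 82)

Answer: (2, 208, 82, 82)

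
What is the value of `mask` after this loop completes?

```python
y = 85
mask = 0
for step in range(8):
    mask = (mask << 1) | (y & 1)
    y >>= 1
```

Reverse lowest 8 bits of 85
`mask` takes the values: 0 → 1 → 2 → 5 → 10 → 21 → 42 → 85 → 170

Answer: 170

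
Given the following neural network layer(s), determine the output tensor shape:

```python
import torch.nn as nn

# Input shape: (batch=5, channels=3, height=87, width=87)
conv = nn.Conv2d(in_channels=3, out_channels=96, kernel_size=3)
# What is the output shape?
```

Input: (5, 3, 87, 87) -> Output: (5, 96, 85, 85)

Answer: (5, 96, 85, 85)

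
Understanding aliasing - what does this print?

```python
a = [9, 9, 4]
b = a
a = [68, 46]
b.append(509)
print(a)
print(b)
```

Key concept: rebinding vs mutation: a is rebound to a new list, b still points at the original.
Step by step:
`a = [9, 9, 4]` → a = [9, 9, 4]
`b = a` → b = [9, 9, 4] (same object as a)
`a = [68, 46]` → a = [68, 46]
`b.append(509)` → b = [9, 9, 4, 509]
`print(a)` → prints [68, 46]
`print(b)` → prints [9, 9, 4, 509]

Answer:
[68, 46]
[9, 9, 4, 509]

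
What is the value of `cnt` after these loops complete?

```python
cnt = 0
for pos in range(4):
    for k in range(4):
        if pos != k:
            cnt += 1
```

4² - 4 (exclude diagonal)
`cnt` takes the values: 0 → 1 → 2 → 3 → 4 → 5 → 6 → 7 → 8 → 9 → 10 → 11 → 12

Answer: 12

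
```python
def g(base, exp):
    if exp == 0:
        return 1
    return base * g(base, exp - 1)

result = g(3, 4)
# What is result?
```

g(3, 4) = 3 * 3 * 3 * 3 = 81

Answer: 81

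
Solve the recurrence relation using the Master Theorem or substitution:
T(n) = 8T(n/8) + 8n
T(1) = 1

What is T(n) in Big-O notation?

By Master Theorem: a=8, b=8, f(n)=8n. Since log_8(8) = 1 and f(n) = Θ(n^1), Case 2 applies. T(n) = O(n log n).

Answer: O(n log n)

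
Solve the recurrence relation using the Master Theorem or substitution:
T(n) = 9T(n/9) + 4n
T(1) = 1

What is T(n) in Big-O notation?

By Master Theorem: a=9, b=9, f(n)=4n. Since log_9(9) = 1 and f(n) = Θ(n^1), Case 2 applies. T(n) = O(n log n).

Answer: O(n log n)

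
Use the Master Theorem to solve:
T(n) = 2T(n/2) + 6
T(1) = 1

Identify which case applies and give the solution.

a=2, b=2, f(n)=6. log_2(2) = 1. Since c=0 < 1, Case 1 applies: T(n) = Θ(n^log_b(a)) = O(n).

Answer: O(n) - Case 1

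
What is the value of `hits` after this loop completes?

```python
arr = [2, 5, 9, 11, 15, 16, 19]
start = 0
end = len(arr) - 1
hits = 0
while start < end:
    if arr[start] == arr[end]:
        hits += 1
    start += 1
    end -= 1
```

Count matching pairs from ends
`hits` takes the values: 0

Answer: 0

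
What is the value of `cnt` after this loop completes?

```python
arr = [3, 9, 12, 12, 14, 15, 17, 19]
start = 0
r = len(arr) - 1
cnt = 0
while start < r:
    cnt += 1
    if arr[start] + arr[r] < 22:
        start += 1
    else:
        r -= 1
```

Steps to find pair summing to 22
`cnt` takes the values: 0 → 1 → 2 → 3 → 4 → 5 → 6 → 7

Answer: 7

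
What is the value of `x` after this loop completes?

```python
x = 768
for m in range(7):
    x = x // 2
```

Halve 7 times: 768 // 2^7 = 6
`x` takes the values: 768 → 384 → 192 → 96 → 48 → 24 → 12 → 6

Answer: 6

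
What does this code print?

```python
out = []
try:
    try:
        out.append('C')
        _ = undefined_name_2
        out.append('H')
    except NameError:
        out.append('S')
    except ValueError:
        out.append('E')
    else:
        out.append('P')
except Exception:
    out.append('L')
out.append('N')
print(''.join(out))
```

Execution trace: 'C' (inner try body) → 'S' (inner except NameError) → 'N' (after the try/except). Output: CSN

Answer: CSN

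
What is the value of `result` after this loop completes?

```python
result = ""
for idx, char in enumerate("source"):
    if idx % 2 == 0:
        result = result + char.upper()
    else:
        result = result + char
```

Uppercase even positions in 'source'
`result` takes the values: "" → "S" → "So" → "SoU" → "SoUr" → "SoUrC" → "SoUrCe"

Answer: "SoUrCe"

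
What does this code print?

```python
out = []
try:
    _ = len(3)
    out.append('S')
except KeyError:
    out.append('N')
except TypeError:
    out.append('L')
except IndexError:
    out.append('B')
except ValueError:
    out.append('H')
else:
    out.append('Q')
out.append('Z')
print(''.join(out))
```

Execution trace: 'L' (except TypeError) → 'Z' (after the try/except). Output: LZ

Answer: LZ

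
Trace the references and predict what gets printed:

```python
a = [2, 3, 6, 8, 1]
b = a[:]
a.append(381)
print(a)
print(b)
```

Key concept: slice [:] creates copy.
Step by step:
`a = [2, 3, 6, 8, 1]` → a = [2, 3, 6, 8, 1]
`b = a[:]` → b = [2, 3, 6, 8, 1]
`a.append(381)` → a = [2, 3, 6, 8, 1, 381]
`print(a)` → prints [2, 3, 6, 8, 1, 381]
`print(b)` → prints [2, 3, 6, 8, 1]

Answer:
[2, 3, 6, 8, 1, 381]
[2, 3, 6, 8, 1]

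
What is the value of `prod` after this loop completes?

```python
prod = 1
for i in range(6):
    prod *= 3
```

3^6 = 729
`prod` takes the values: 1 → 3 → 9 → 27 → 81 → 243 → 729

Answer: 729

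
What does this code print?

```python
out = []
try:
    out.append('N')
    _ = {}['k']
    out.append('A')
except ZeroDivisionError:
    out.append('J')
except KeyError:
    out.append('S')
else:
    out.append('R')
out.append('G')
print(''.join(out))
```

Execution trace: 'N' (try body) → 'S' (except KeyError) → 'G' (after the try/except). Output: NSG

Answer: NSG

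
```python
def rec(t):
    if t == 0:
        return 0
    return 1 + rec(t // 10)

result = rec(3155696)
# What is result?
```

Count of digits of 3155696: 7

Answer: 7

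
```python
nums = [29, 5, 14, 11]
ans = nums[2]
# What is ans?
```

Trace:
`nums = [29, 5, 14, 11]` → nums = [29, 5, 14, 11]
`ans = nums[2]` → ans = 14
So ans = 14

Answer: 14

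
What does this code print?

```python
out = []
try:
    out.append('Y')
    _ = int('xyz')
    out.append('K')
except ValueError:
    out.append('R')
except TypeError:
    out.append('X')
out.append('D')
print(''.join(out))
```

Execution trace: 'Y' (try body) → 'R' (except ValueError) → 'D' (after the try/except). Output: YRD

Answer: YRD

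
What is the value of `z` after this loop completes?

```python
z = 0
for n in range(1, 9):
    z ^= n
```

XOR of 1 to 8
`z` takes the values: 0 → 1 → 3 → 0 → 4 → 1 → 7 → 0 → 8

Answer: 8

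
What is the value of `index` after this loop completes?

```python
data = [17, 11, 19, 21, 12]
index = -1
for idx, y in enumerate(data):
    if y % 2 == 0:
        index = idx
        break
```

First even number index in [17, 11, 19, 21, 12]
`index` takes the values: -1 → 4

Answer: 4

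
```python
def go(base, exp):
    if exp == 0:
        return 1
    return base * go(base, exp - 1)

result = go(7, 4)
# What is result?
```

go(7, 4) = 7 * 7 * 7 * 7 = 2401

Answer: 2401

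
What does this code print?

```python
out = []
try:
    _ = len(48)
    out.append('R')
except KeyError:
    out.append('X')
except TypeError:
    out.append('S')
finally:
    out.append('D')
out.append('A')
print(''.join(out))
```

Execution trace: 'S' (except TypeError) → 'D' (finally) → 'A' (after the try/except). Output: SDA

Answer: SDA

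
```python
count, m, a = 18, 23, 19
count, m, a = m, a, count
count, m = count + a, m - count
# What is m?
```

Trace:
`count, m, a = 18, 23, 19` → count = 18; m = 23; a = 19
`count, m, a = m, a, count` → count = 23; m = 19; a = 18
`count, m = count + a, m - count` → count = 41; m = -4
So m = -4

Answer: -4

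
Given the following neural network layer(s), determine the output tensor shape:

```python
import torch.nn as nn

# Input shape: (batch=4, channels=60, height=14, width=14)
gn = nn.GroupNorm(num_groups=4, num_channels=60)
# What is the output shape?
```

Input: (4, 60, 14, 14) -> Output: (4, 60, 14, 14)

Answer: (4, 60, 14, 14)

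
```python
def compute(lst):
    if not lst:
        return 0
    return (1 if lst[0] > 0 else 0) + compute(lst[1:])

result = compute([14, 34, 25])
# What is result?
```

Count of positive elements in [14, 34, 25] = 3

Answer: 3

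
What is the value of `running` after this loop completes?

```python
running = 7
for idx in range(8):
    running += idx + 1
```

Start at 7, add 1 to 8 = 43
`running` takes the values: 7 → 8 → 10 → 13 → 17 → 22 → 28 → 35 → 43

Answer: 43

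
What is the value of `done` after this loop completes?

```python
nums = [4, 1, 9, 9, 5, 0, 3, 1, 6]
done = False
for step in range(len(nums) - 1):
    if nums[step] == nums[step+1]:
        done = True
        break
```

Check consecutive duplicates in [4, 1, 9, 9, 5, 0, 3, 1, 6]
`done` takes the values: False → True

Answer: True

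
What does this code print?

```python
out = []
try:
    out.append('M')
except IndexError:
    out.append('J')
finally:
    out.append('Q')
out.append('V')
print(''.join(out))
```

Execution trace: 'M' (try body, no exception) → 'Q' (finally) → 'V' (after the try/except). Output: MQV

Answer: MQV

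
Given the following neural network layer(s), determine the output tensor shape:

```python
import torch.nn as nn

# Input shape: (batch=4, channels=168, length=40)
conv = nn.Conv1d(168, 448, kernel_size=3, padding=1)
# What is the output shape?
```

Input: (4, 168, 40) -> Output: (4, 448, 40)

Answer: (4, 448, 40)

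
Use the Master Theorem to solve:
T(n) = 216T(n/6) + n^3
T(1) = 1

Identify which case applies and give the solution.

a=216, b=6, f(n)=n^3. log_6(216) = 3. Since c=3 = 3, Case 2 applies: T(n) = Θ(n^log_b(a) · log n) = O(n^3 log n).

Answer: O(n^3 log n) - Case 2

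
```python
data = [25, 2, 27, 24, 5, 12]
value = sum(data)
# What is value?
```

Trace:
`data = [25, 2, 27, 24, 5, 12]` → data = [25, 2, 27, 24, 5, 12]
`value = sum(data)` → value = 95
So value = 95

Answer: 95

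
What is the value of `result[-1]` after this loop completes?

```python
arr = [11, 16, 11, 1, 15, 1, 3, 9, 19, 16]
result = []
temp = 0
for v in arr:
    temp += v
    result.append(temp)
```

Cumulative sum ends at 102
`result` takes the values: [] → [11] → [11, 27] → [11, 27, 38] → [11, 27, 38, 39] → [11, 27, 38, 39, 54] → [11, 27, 38, 39, 54, 55] → [11, 27, 38, 39, 54, 55, 58] → [11, 27, 38, 39, 54, 55, 58, 67] → [11, 27, 38, 39, 54, 55, 58, 67, 86] → [11, 27, 38, 39, 54, 55, 58, 67, 86, 102]
So `result[-1]` = 102

Answer: 102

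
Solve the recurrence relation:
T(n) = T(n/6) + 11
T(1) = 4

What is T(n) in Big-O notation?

Each step divides n by 6 and adds 11. After log_6(n) steps we reach T(1)=4. So T(n) = 11·log_6(n) + 4 = O(log n).

Answer: O(log n)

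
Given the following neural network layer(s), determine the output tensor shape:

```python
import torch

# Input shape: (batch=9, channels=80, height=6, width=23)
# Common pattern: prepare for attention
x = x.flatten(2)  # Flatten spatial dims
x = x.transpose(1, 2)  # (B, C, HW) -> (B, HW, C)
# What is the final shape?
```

Input: (9, 80, 6, 23) -> after flatten(2): (9, 80, 138) -> Output: (9, 138, 80)

Answer: (9, 138, 80)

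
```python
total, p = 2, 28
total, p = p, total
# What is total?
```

Trace:
`total, p = 2, 28` → total = 2; p = 28
`total, p = p, total` → total = 28; p = 2
So total = 28

Answer: 28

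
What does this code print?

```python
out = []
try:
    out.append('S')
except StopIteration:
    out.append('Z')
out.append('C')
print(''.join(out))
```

Execution trace: 'S' (try body, no exception) → 'C' (after the try/except). Output: SC

Answer: SC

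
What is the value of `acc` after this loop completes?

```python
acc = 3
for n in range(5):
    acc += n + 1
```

Start at 3, add 1 to 5 = 18
`acc` takes the values: 3 → 4 → 6 → 9 → 13 → 18

Answer: 18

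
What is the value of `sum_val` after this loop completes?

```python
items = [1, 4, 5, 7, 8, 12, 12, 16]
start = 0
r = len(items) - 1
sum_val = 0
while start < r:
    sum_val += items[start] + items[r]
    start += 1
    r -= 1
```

Sum of pairs from ends
`sum_val` takes the values: 0 → 17 → 33 → 50 → 65

Answer: 65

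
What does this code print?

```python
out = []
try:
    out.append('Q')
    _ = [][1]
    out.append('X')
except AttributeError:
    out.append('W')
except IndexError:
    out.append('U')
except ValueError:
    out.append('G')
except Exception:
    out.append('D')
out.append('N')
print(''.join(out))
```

Execution trace: 'Q' (try body) → 'U' (except IndexError) → 'N' (after the try/except). Output: QUN

Answer: QUN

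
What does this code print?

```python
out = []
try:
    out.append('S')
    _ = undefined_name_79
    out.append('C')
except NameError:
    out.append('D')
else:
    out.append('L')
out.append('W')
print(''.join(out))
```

Execution trace: 'S' (try body) → 'D' (except NameError) → 'W' (after the try/except). Output: SDW

Answer: SDW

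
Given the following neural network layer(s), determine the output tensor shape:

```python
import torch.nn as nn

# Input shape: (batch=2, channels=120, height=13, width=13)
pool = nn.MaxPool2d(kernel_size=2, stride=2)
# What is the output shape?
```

Input: (2, 120, 13, 13) -> Output: (2, 120, 6, 6)

Answer: (2, 120, 6, 6)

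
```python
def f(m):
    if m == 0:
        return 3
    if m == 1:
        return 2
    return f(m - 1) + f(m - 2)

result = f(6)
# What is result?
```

Build up from base cases: f(0)=3, f(1)=2, f(2)=5, f(3)=7, f(4)=12, f(5)=19, f(6)=31

Answer: 31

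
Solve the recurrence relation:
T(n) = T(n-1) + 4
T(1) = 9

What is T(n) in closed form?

Unrolling: T(n) = T(1) + 4·(n-1) = 9 + 4(n-1) = 4n + 5.

Answer: T(n) = 4n + 5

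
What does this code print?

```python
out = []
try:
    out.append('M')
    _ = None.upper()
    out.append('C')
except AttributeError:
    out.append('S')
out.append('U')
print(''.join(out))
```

Execution trace: 'M' (try body) → 'S' (except AttributeError) → 'U' (after the try/except). Output: MSU

Answer: MSU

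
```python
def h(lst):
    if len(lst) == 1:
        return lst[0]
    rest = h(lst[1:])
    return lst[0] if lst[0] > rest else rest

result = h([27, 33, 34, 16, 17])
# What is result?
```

Recursive max over [27, 33, 34, 16, 17] = 34

Answer: 34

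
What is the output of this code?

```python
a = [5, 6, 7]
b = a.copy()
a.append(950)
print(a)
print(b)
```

Key concept: list.copy() creates independent copy.
Step by step:
`a = [5, 6, 7]` → a = [5, 6, 7]
`b = a.copy()` → b = [5, 6, 7]
`a.append(950)` → a = [5, 6, 7, 950]
`print(a)` → prints [5, 6, 7, 950]
`print(b)` → prints [5, 6, 7]

Answer:
[5, 6, 7, 950]
[5, 6, 7]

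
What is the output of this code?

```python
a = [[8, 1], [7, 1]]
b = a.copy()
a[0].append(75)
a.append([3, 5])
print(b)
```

Key concept: shallow copy with nested lists.
Step by step:
`a = [[8, 1], [7, 1]]` → a = [[8, 1], [7, 1]]
`b = a.copy()` → b = [[8, 1], [7, 1]]
`a[0].append(75)` → a = [[8, 1, 75], [7, 1]]; b = [[8, 1, 75], [7, 1]]
`a.append([3, 5])` → a = [[8, 1, 75], [7, 1], [3, 5]]
`print(b)` → prints [[8, 1, 75], [7, 1]]

Answer: [[8, 1, 75], [7, 1]]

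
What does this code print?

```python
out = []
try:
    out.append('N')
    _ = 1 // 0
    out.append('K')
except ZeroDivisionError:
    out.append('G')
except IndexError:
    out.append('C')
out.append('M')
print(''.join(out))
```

Execution trace: 'N' (try body) → 'G' (except ZeroDivisionError) → 'M' (after the try/except). Output: NGM

Answer: NGM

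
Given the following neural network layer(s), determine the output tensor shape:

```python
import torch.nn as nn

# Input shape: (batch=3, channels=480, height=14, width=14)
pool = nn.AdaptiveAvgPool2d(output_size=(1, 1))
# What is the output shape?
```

Input: (3, 480, 14, 14) -> Output: (3, 480, 1, 1)

Answer: (3, 480, 1, 1)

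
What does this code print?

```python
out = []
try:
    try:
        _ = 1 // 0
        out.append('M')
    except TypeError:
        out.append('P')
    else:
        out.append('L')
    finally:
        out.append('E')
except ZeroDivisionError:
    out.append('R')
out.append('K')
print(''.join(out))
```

Execution trace: 'E' (finally) → 'R' (outer except ZeroDivisionError) → 'K' (after the try/except). Output: ERK

Answer: ERK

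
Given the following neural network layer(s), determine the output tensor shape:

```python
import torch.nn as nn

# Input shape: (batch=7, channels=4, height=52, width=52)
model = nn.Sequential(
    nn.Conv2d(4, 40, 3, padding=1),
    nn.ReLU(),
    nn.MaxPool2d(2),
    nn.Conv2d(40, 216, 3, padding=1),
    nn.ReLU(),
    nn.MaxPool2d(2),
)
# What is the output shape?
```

Input: (7, 4, 52, 52) -> after first Conv2d: (7, 40, 52, 52) -> after first MaxPool2d: (7, 40, 26, 26) -> after second Conv2d: (7, 216, 26, 26) -> Output: (7, 216, 13, 13)

Answer: (7, 216, 13, 13)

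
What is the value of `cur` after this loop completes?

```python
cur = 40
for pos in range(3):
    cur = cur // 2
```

Halve 3 times: 40 // 2^3 = 5
`cur` takes the values: 40 → 20 → 10 → 5

Answer: 5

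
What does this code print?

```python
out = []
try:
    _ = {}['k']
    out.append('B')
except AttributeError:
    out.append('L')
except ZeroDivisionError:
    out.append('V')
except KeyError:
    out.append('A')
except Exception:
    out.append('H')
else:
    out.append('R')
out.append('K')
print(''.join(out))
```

Execution trace: 'A' (except KeyError) → 'K' (after the try/except). Output: AK

Answer: AK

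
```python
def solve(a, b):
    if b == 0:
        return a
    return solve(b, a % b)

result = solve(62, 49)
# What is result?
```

solve(62, 49) -> solve(49, 13) -> solve(13, 10) -> solve(10, 3) -> solve(3, 1) -> solve(1, 0) -> 1

Answer: 1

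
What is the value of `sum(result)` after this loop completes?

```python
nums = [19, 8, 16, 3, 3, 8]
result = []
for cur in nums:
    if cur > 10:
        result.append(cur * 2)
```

Sum of doubled values > 10
`result` takes the values: [] → [38] → [38, 32]
So `sum(result)` = 70

Answer: 70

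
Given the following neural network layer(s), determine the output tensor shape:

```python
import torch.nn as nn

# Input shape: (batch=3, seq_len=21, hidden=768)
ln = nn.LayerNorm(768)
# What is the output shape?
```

Input: (3, 21, 768) -> Output: (3, 21, 768)

Answer: (3, 21, 768)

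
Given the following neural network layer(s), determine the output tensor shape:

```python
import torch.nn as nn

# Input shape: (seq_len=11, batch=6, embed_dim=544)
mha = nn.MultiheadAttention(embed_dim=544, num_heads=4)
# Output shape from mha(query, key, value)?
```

Input: (11, 6, 544) -> Output: (11, 6, 544)

Answer: (11, 6, 544)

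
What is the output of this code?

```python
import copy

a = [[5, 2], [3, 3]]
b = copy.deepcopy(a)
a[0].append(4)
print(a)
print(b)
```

Key concept: deep copy is fully independent.
Step by step:
`a = [[5, 2], [3, 3]]` → a = [[5, 2], [3, 3]]
`b = copy.deepcopy(a)` → b = [[5, 2], [3, 3]]
`a[0].append(4)` → a = [[5, 2, 4], [3, 3]]
`print(a)` → prints [[5, 2, 4], [3, 3]]
`print(b)` → prints [[5, 2], [3, 3]]

Answer:
[[5, 2, 4], [3, 3]]
[[5, 2], [3, 3]]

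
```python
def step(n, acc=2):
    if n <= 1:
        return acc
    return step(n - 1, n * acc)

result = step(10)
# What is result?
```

Accumulator trace (n, acc): (10, 2) -> (9, 20) -> (8, 180) -> (7, 1440) -> (6, 10080) -> (5, 60480) -> (4, 302400) -> (3, 1209600) -> (2, 3628800) -> (1, 7257600) -> return 7257600

Answer: 7257600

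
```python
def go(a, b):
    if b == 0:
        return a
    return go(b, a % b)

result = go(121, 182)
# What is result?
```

go(121, 182) -> go(182, 121) -> go(121, 61) -> go(61, 60) -> go(60, 1) -> go(1, 0) -> 1

Answer: 1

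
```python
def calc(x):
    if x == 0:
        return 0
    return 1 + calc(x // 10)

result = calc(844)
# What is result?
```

Count of digits of 844: 3

Answer: 3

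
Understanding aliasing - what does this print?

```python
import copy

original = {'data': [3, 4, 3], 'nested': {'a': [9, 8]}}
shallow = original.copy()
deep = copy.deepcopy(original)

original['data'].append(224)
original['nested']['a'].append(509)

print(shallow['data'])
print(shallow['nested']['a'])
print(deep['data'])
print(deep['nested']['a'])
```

Key concept: comparing shallow vs deep copy.
Step by step:
`original = {'data': [3, 4, 3], 'nested': {'a': [9, 8]}}` → original = {'data': [3, 4, 3], 'nested': {'a': [9, 8]}}
`shallow = original.copy()` → shallow = {'data': [3, 4, 3], 'nested': {'a': [9, 8]}}
`deep = copy.deepcopy(original)` → deep = {'data': [3, 4, 3], 'nested': {'a': [9, 8]}}
`original['data'].append(224)` → original = {'data': [3, 4, 3, 224], 'nested': {'a': [9, 8]}}; shallow = {'data': [3, 4, 3, 224], 'nested': {'a': [9, 8]}}
`original['nested']['a'].append(509)` → original = {'data': [3, 4, 3, 224], 'nested': {'a': [9, 8, 509]}}; shallow = {'data': [3, 4, 3, 224], 'nested': {'a': [9, 8, 509]}}
`print(shallow['data'])` → prints [3, 4, 3, 224]
`print(shallow['nested']['a'])` → prints [9, 8, 509]
`print(deep['data'])` → prints [3, 4, 3]
`print(deep['nested']['a'])` → prints [9, 8]

Answer:
[3, 4, 3, 224]
[9, 8, 509]
[3, 4, 3]
[9, 8]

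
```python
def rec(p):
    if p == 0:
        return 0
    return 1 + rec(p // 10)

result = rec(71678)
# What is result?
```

Count of digits of 71678: 5

Answer: 5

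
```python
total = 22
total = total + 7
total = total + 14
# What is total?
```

Trace:
`total = 22` → total = 22
`total = total + 7` → total = 29
`total = total + 14` → total = 43
So total = 43

Answer: 43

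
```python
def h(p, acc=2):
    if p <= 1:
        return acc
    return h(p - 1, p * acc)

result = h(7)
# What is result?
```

Accumulator trace (n, acc): (7, 2) -> (6, 14) -> (5, 84) -> (4, 420) -> (3, 1680) -> (2, 5040) -> (1, 10080) -> return 10080

Answer: 10080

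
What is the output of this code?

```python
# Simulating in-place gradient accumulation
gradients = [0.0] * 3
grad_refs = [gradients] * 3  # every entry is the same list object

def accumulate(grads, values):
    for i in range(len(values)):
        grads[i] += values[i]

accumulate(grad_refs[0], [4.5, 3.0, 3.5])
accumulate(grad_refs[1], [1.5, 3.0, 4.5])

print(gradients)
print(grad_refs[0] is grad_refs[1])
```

Key concept: gradient accumulation aliasing.
Step by step:
`gradients = [0.0] * 3` → gradients = [0.0, 0.0, 0.0]
`grad_refs = [gradients] * 3` → grad_refs = [[0.0, 0.0, 0.0], [0.0, 0.0, 0.0], [0.0, 0.0, 0.0]]
`accumulate(grad_refs[0], [4.5, 3.0, 3.5])` → gradients = [4.5, 3.0, 3.5]; grad_refs = [[4.5, 3.0, 3.5], [4.5, 3.0, 3.5], [4.5, 3.0, 3.5]]
`accumulate(grad_refs[1], [1.5, 3.0, 4.5])` → gradients = [6.0, 6.0, 8.0]; grad_refs = [[6.0, 6.0, 8.0], [6.0, 6.0, 8.0], [6.0, 6.0, 8.0]]
`print(gradients)` → prints [6.0, 6.0, 8.0]
`print(grad_refs[0] is grad_refs[1])` → prints True

Answer:
[6.0, 6.0, 8.0]
True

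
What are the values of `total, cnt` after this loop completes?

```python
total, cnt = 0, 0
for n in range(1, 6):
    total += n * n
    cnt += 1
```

Sum of squares and count
`total, cnt` takes the values: (0, 0) → (1, 0) → (1, 1) → (5, 1) → (5, 2) → (14, 2) → (14, 3) → (30, 3) → (30, 4) → (55, 4) → (55, 5)

Answer: 55, 5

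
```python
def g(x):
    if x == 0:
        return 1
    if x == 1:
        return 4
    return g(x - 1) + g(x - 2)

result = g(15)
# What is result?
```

Build up from base cases: g(0)=1, g(1)=4, g(2)=5, g(3)=9, g(4)=14, g(5)=23, g(6)=37, ..., g(15)=2817

Answer: 2817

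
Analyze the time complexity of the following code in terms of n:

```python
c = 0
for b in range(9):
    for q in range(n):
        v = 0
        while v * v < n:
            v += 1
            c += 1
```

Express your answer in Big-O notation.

Each loop level contributes: 1 × n × √n. Multiplying the contributions gives O(n√n).

Answer: O(n√n)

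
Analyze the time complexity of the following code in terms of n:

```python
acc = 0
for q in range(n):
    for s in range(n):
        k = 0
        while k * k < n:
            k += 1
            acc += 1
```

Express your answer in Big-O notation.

Each loop level contributes: n × n × √n. Multiplying the contributions gives O(n^2√n).

Answer: O(n^2√n)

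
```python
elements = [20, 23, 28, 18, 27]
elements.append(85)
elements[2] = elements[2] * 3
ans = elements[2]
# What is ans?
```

Trace:
`elements = [20, 23, 28, 18, 27]` → elements = [20, 23, 28, 18, 27]
`elements.append(85)` → elements = [20, 23, 28, 18, 27, 85]
`elements[2] = elements[2] * 3` → elements = [20, 23, 84, 18, 27, 85]
`ans = elements[2]` → ans = 84
So ans = 84

Answer: 84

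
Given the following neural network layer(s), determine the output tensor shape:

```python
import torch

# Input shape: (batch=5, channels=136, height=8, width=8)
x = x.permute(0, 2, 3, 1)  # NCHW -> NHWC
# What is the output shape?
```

Input: (5, 136, 8, 8) -> Output: (5, 8, 8, 136)

Answer: (5, 8, 8, 136)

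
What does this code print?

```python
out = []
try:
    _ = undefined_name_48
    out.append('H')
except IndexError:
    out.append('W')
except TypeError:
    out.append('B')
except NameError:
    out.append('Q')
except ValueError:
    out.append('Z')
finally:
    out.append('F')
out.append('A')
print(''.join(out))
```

Execution trace: 'Q' (except NameError) → 'F' (finally) → 'A' (after the try/except). Output: QFA

Answer: QFA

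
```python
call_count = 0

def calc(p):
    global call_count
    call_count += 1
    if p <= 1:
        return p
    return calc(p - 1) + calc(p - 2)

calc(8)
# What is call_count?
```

Calls(p) = 1 + Calls(p-1) + Calls(p-2); Calls(0)=Calls(1)=1. For p=8 this gives 67.

Answer: 67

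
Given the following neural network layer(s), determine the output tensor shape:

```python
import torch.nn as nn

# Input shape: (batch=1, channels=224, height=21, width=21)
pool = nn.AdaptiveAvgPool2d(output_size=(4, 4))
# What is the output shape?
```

Input: (1, 224, 21, 21) -> Output: (1, 224, 4, 4)

Answer: (1, 224, 4, 4)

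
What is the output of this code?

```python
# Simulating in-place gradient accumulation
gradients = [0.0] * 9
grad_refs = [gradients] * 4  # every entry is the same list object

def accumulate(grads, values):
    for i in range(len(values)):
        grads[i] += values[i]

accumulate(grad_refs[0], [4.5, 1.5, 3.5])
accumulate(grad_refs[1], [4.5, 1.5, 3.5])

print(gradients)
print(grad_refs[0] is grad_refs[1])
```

Key concept: gradient accumulation aliasing.
Step by step:
`gradients = [0.0] * 9` → gradients = [0.0, 0.0, 0.0, 0.0, 0.0, 0.0, 0.0, 0.0, 0.0]
`grad_refs = [gradients] * 4` → grad_refs = [[0.0, 0.0, 0.0, 0.0, 0.0, 0.0, 0.0, 0.0, 0.0], [0.0, 0.0, 0.0, 0.0, 0.0, 0.0, 0.0, 0.0, 0.0], [0.0, 0.0, 0.0, 0.0, 0.0, 0.0, 0.0, 0.0, 0.0], [0.0, 0.0, 0.0, 0.0, 0.0, 0.0, 0.0, 0.0, 0.0]]
`accumulate(grad_refs[0], [4.5, 1.5, 3.5])` → gradients = [4.5, 1.5, 3.5, 0.0, 0.0, 0.0, 0.0, 0.0, 0.0]; grad_refs = [[4.5, 1.5, 3.5, 0.0, 0.0, 0.0, 0.0, 0.0, 0.0], [4.5, 1.5, 3.5, 0.0, 0.0, 0.0, 0.0, 0.0, 0.0], [4.5, 1.5, 3.5, 0.0, 0.0, 0.0, 0.0, 0.0, 0.0], [4.5, 1.5, 3.5, 0.0, 0.0, 0.0, 0.0, 0.0, 0.0]]
`accumulate(grad_refs[1], [4.5, 1.5, 3.5])` → gradients = [9.0, 3.0, 7.0, 0.0, 0.0, 0.0, 0.0, 0.0, 0.0]; grad_refs = [[9.0, 3.0, 7.0, 0.0, 0.0, 0.0, 0.0, 0.0, 0.0], [9.0, 3.0, 7.0, 0.0, 0.0, 0.0, 0.0, 0.0, 0.0], [9.0, 3.0, 7.0, 0.0, 0.0, 0.0, 0.0, 0.0, 0.0], [9.0, 3.0, 7.0, 0.0, 0.0, 0.0, 0.0, 0.0, 0.0]]
`print(gradients)` → prints [9.0, 3.0, 7.0, 0.0, 0.0, 0.0, 0.0, 0.0, 0.0]
`print(grad_refs[0] is grad_refs[1])` → prints True

Answer:
[9.0, 3.0, 7.0, 0.0, 0.0, 0.0, 0.0, 0.0, 0.0]
True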